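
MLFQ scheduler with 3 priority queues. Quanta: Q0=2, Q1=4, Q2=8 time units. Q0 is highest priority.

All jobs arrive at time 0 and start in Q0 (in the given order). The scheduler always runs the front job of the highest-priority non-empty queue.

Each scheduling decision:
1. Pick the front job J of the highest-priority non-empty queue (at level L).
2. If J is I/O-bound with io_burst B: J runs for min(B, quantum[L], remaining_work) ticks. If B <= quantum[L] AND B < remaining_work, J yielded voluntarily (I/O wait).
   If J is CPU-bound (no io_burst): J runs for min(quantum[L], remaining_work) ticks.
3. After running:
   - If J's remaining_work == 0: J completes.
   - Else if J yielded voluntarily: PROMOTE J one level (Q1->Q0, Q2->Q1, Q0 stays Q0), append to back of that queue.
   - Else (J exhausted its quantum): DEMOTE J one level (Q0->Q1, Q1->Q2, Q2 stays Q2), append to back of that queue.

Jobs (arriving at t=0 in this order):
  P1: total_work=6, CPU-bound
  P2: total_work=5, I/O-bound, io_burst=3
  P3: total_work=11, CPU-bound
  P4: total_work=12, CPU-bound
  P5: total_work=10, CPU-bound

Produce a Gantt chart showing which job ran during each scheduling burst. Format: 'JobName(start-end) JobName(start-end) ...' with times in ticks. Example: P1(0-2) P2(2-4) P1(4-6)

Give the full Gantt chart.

t=0-2: P1@Q0 runs 2, rem=4, quantum used, demote→Q1. Q0=[P2,P3,P4,P5] Q1=[P1] Q2=[]
t=2-4: P2@Q0 runs 2, rem=3, quantum used, demote→Q1. Q0=[P3,P4,P5] Q1=[P1,P2] Q2=[]
t=4-6: P3@Q0 runs 2, rem=9, quantum used, demote→Q1. Q0=[P4,P5] Q1=[P1,P2,P3] Q2=[]
t=6-8: P4@Q0 runs 2, rem=10, quantum used, demote→Q1. Q0=[P5] Q1=[P1,P2,P3,P4] Q2=[]
t=8-10: P5@Q0 runs 2, rem=8, quantum used, demote→Q1. Q0=[] Q1=[P1,P2,P3,P4,P5] Q2=[]
t=10-14: P1@Q1 runs 4, rem=0, completes. Q0=[] Q1=[P2,P3,P4,P5] Q2=[]
t=14-17: P2@Q1 runs 3, rem=0, completes. Q0=[] Q1=[P3,P4,P5] Q2=[]
t=17-21: P3@Q1 runs 4, rem=5, quantum used, demote→Q2. Q0=[] Q1=[P4,P5] Q2=[P3]
t=21-25: P4@Q1 runs 4, rem=6, quantum used, demote→Q2. Q0=[] Q1=[P5] Q2=[P3,P4]
t=25-29: P5@Q1 runs 4, rem=4, quantum used, demote→Q2. Q0=[] Q1=[] Q2=[P3,P4,P5]
t=29-34: P3@Q2 runs 5, rem=0, completes. Q0=[] Q1=[] Q2=[P4,P5]
t=34-40: P4@Q2 runs 6, rem=0, completes. Q0=[] Q1=[] Q2=[P5]
t=40-44: P5@Q2 runs 4, rem=0, completes. Q0=[] Q1=[] Q2=[]

Answer: P1(0-2) P2(2-4) P3(4-6) P4(6-8) P5(8-10) P1(10-14) P2(14-17) P3(17-21) P4(21-25) P5(25-29) P3(29-34) P4(34-40) P5(40-44)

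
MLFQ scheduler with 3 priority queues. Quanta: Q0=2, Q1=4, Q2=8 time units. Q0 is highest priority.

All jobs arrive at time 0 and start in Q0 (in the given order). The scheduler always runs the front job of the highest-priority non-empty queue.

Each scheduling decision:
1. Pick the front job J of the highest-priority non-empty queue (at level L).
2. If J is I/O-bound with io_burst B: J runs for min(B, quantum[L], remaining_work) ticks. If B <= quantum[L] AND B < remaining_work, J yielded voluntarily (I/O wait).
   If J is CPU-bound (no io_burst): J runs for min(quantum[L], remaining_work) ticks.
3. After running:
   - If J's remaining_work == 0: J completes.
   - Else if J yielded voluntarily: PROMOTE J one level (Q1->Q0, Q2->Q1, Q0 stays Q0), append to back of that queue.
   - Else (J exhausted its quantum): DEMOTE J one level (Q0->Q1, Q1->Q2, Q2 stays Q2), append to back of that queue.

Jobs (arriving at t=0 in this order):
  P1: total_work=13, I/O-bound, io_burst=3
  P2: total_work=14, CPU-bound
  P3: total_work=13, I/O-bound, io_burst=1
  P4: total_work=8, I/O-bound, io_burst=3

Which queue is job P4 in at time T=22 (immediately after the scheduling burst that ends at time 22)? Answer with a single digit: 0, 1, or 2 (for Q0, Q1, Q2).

Answer: 1

Derivation:
t=0-2: P1@Q0 runs 2, rem=11, quantum used, demote→Q1. Q0=[P2,P3,P4] Q1=[P1] Q2=[]
t=2-4: P2@Q0 runs 2, rem=12, quantum used, demote→Q1. Q0=[P3,P4] Q1=[P1,P2] Q2=[]
t=4-5: P3@Q0 runs 1, rem=12, I/O yield, promote→Q0. Q0=[P4,P3] Q1=[P1,P2] Q2=[]
t=5-7: P4@Q0 runs 2, rem=6, quantum used, demote→Q1. Q0=[P3] Q1=[P1,P2,P4] Q2=[]
t=7-8: P3@Q0 runs 1, rem=11, I/O yield, promote→Q0. Q0=[P3] Q1=[P1,P2,P4] Q2=[]
t=8-9: P3@Q0 runs 1, rem=10, I/O yield, promote→Q0. Q0=[P3] Q1=[P1,P2,P4] Q2=[]
t=9-10: P3@Q0 runs 1, rem=9, I/O yield, promote→Q0. Q0=[P3] Q1=[P1,P2,P4] Q2=[]
t=10-11: P3@Q0 runs 1, rem=8, I/O yield, promote→Q0. Q0=[P3] Q1=[P1,P2,P4] Q2=[]
t=11-12: P3@Q0 runs 1, rem=7, I/O yield, promote→Q0. Q0=[P3] Q1=[P1,P2,P4] Q2=[]
t=12-13: P3@Q0 runs 1, rem=6, I/O yield, promote→Q0. Q0=[P3] Q1=[P1,P2,P4] Q2=[]
t=13-14: P3@Q0 runs 1, rem=5, I/O yield, promote→Q0. Q0=[P3] Q1=[P1,P2,P4] Q2=[]
t=14-15: P3@Q0 runs 1, rem=4, I/O yield, promote→Q0. Q0=[P3] Q1=[P1,P2,P4] Q2=[]
t=15-16: P3@Q0 runs 1, rem=3, I/O yield, promote→Q0. Q0=[P3] Q1=[P1,P2,P4] Q2=[]
t=16-17: P3@Q0 runs 1, rem=2, I/O yield, promote→Q0. Q0=[P3] Q1=[P1,P2,P4] Q2=[]
t=17-18: P3@Q0 runs 1, rem=1, I/O yield, promote→Q0. Q0=[P3] Q1=[P1,P2,P4] Q2=[]
t=18-19: P3@Q0 runs 1, rem=0, completes. Q0=[] Q1=[P1,P2,P4] Q2=[]
t=19-22: P1@Q1 runs 3, rem=8, I/O yield, promote→Q0. Q0=[P1] Q1=[P2,P4] Q2=[]
t=22-24: P1@Q0 runs 2, rem=6, quantum used, demote→Q1. Q0=[] Q1=[P2,P4,P1] Q2=[]
t=24-28: P2@Q1 runs 4, rem=8, quantum used, demote→Q2. Q0=[] Q1=[P4,P1] Q2=[P2]
t=28-31: P4@Q1 runs 3, rem=3, I/O yield, promote→Q0. Q0=[P4] Q1=[P1] Q2=[P2]
t=31-33: P4@Q0 runs 2, rem=1, quantum used, demote→Q1. Q0=[] Q1=[P1,P4] Q2=[P2]
t=33-36: P1@Q1 runs 3, rem=3, I/O yield, promote→Q0. Q0=[P1] Q1=[P4] Q2=[P2]
t=36-38: P1@Q0 runs 2, rem=1, quantum used, demote→Q1. Q0=[] Q1=[P4,P1] Q2=[P2]
t=38-39: P4@Q1 runs 1, rem=0, completes. Q0=[] Q1=[P1] Q2=[P2]
t=39-40: P1@Q1 runs 1, rem=0, completes. Q0=[] Q1=[] Q2=[P2]
t=40-48: P2@Q2 runs 8, rem=0, completes. Q0=[] Q1=[] Q2=[]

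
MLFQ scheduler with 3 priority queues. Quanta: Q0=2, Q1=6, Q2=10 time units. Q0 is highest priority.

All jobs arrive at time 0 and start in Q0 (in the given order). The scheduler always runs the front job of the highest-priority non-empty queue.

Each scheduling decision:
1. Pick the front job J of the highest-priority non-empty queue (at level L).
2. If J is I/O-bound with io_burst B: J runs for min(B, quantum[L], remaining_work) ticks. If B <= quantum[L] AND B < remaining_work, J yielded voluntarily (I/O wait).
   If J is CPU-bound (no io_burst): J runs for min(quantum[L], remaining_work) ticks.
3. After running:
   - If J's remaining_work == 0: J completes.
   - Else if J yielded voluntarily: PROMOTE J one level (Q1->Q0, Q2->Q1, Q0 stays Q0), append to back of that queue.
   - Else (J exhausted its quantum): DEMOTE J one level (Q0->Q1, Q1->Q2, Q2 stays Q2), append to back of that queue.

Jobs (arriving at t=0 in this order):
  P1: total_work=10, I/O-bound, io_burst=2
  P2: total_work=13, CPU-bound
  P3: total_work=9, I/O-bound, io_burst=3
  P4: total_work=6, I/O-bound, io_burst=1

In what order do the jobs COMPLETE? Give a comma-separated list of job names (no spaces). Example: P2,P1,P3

t=0-2: P1@Q0 runs 2, rem=8, I/O yield, promote→Q0. Q0=[P2,P3,P4,P1] Q1=[] Q2=[]
t=2-4: P2@Q0 runs 2, rem=11, quantum used, demote→Q1. Q0=[P3,P4,P1] Q1=[P2] Q2=[]
t=4-6: P3@Q0 runs 2, rem=7, quantum used, demote→Q1. Q0=[P4,P1] Q1=[P2,P3] Q2=[]
t=6-7: P4@Q0 runs 1, rem=5, I/O yield, promote→Q0. Q0=[P1,P4] Q1=[P2,P3] Q2=[]
t=7-9: P1@Q0 runs 2, rem=6, I/O yield, promote→Q0. Q0=[P4,P1] Q1=[P2,P3] Q2=[]
t=9-10: P4@Q0 runs 1, rem=4, I/O yield, promote→Q0. Q0=[P1,P4] Q1=[P2,P3] Q2=[]
t=10-12: P1@Q0 runs 2, rem=4, I/O yield, promote→Q0. Q0=[P4,P1] Q1=[P2,P3] Q2=[]
t=12-13: P4@Q0 runs 1, rem=3, I/O yield, promote→Q0. Q0=[P1,P4] Q1=[P2,P3] Q2=[]
t=13-15: P1@Q0 runs 2, rem=2, I/O yield, promote→Q0. Q0=[P4,P1] Q1=[P2,P3] Q2=[]
t=15-16: P4@Q0 runs 1, rem=2, I/O yield, promote→Q0. Q0=[P1,P4] Q1=[P2,P3] Q2=[]
t=16-18: P1@Q0 runs 2, rem=0, completes. Q0=[P4] Q1=[P2,P3] Q2=[]
t=18-19: P4@Q0 runs 1, rem=1, I/O yield, promote→Q0. Q0=[P4] Q1=[P2,P3] Q2=[]
t=19-20: P4@Q0 runs 1, rem=0, completes. Q0=[] Q1=[P2,P3] Q2=[]
t=20-26: P2@Q1 runs 6, rem=5, quantum used, demote→Q2. Q0=[] Q1=[P3] Q2=[P2]
t=26-29: P3@Q1 runs 3, rem=4, I/O yield, promote→Q0. Q0=[P3] Q1=[] Q2=[P2]
t=29-31: P3@Q0 runs 2, rem=2, quantum used, demote→Q1. Q0=[] Q1=[P3] Q2=[P2]
t=31-33: P3@Q1 runs 2, rem=0, completes. Q0=[] Q1=[] Q2=[P2]
t=33-38: P2@Q2 runs 5, rem=0, completes. Q0=[] Q1=[] Q2=[]

Answer: P1,P4,P3,P2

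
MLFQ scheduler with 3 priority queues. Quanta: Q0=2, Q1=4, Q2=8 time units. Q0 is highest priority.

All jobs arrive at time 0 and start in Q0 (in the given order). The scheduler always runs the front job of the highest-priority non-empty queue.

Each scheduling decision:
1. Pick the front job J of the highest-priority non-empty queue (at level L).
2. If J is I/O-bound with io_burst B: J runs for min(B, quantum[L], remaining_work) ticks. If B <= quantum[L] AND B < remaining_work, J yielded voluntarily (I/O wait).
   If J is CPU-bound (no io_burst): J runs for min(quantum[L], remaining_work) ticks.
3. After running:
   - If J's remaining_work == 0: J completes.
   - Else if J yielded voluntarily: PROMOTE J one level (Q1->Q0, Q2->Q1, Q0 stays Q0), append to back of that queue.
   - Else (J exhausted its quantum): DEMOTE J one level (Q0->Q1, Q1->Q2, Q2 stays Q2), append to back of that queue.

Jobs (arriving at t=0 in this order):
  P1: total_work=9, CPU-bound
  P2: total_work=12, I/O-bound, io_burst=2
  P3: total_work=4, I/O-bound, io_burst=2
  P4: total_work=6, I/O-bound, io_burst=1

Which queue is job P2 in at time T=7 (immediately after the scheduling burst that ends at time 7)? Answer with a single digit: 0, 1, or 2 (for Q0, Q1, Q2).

Answer: 0

Derivation:
t=0-2: P1@Q0 runs 2, rem=7, quantum used, demote→Q1. Q0=[P2,P3,P4] Q1=[P1] Q2=[]
t=2-4: P2@Q0 runs 2, rem=10, I/O yield, promote→Q0. Q0=[P3,P4,P2] Q1=[P1] Q2=[]
t=4-6: P3@Q0 runs 2, rem=2, I/O yield, promote→Q0. Q0=[P4,P2,P3] Q1=[P1] Q2=[]
t=6-7: P4@Q0 runs 1, rem=5, I/O yield, promote→Q0. Q0=[P2,P3,P4] Q1=[P1] Q2=[]
t=7-9: P2@Q0 runs 2, rem=8, I/O yield, promote→Q0. Q0=[P3,P4,P2] Q1=[P1] Q2=[]
t=9-11: P3@Q0 runs 2, rem=0, completes. Q0=[P4,P2] Q1=[P1] Q2=[]
t=11-12: P4@Q0 runs 1, rem=4, I/O yield, promote→Q0. Q0=[P2,P4] Q1=[P1] Q2=[]
t=12-14: P2@Q0 runs 2, rem=6, I/O yield, promote→Q0. Q0=[P4,P2] Q1=[P1] Q2=[]
t=14-15: P4@Q0 runs 1, rem=3, I/O yield, promote→Q0. Q0=[P2,P4] Q1=[P1] Q2=[]
t=15-17: P2@Q0 runs 2, rem=4, I/O yield, promote→Q0. Q0=[P4,P2] Q1=[P1] Q2=[]
t=17-18: P4@Q0 runs 1, rem=2, I/O yield, promote→Q0. Q0=[P2,P4] Q1=[P1] Q2=[]
t=18-20: P2@Q0 runs 2, rem=2, I/O yield, promote→Q0. Q0=[P4,P2] Q1=[P1] Q2=[]
t=20-21: P4@Q0 runs 1, rem=1, I/O yield, promote→Q0. Q0=[P2,P4] Q1=[P1] Q2=[]
t=21-23: P2@Q0 runs 2, rem=0, completes. Q0=[P4] Q1=[P1] Q2=[]
t=23-24: P4@Q0 runs 1, rem=0, completes. Q0=[] Q1=[P1] Q2=[]
t=24-28: P1@Q1 runs 4, rem=3, quantum used, demote→Q2. Q0=[] Q1=[] Q2=[P1]
t=28-31: P1@Q2 runs 3, rem=0, completes. Q0=[] Q1=[] Q2=[]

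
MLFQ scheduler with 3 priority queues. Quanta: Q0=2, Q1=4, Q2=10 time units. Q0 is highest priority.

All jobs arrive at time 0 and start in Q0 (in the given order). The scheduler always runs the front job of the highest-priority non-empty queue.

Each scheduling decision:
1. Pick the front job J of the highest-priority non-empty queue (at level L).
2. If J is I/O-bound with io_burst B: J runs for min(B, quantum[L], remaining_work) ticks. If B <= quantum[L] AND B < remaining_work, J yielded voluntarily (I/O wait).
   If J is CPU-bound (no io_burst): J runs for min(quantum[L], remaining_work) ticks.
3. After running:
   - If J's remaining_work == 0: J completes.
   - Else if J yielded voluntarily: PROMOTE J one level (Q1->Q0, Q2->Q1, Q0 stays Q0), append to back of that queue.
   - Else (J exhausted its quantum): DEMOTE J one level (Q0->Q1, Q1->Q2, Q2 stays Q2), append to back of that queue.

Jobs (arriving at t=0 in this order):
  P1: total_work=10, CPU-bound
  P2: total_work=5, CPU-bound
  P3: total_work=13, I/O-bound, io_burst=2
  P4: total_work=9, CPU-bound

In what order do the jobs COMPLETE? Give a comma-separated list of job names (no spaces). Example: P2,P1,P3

t=0-2: P1@Q0 runs 2, rem=8, quantum used, demote→Q1. Q0=[P2,P3,P4] Q1=[P1] Q2=[]
t=2-4: P2@Q0 runs 2, rem=3, quantum used, demote→Q1. Q0=[P3,P4] Q1=[P1,P2] Q2=[]
t=4-6: P3@Q0 runs 2, rem=11, I/O yield, promote→Q0. Q0=[P4,P3] Q1=[P1,P2] Q2=[]
t=6-8: P4@Q0 runs 2, rem=7, quantum used, demote→Q1. Q0=[P3] Q1=[P1,P2,P4] Q2=[]
t=8-10: P3@Q0 runs 2, rem=9, I/O yield, promote→Q0. Q0=[P3] Q1=[P1,P2,P4] Q2=[]
t=10-12: P3@Q0 runs 2, rem=7, I/O yield, promote→Q0. Q0=[P3] Q1=[P1,P2,P4] Q2=[]
t=12-14: P3@Q0 runs 2, rem=5, I/O yield, promote→Q0. Q0=[P3] Q1=[P1,P2,P4] Q2=[]
t=14-16: P3@Q0 runs 2, rem=3, I/O yield, promote→Q0. Q0=[P3] Q1=[P1,P2,P4] Q2=[]
t=16-18: P3@Q0 runs 2, rem=1, I/O yield, promote→Q0. Q0=[P3] Q1=[P1,P2,P4] Q2=[]
t=18-19: P3@Q0 runs 1, rem=0, completes. Q0=[] Q1=[P1,P2,P4] Q2=[]
t=19-23: P1@Q1 runs 4, rem=4, quantum used, demote→Q2. Q0=[] Q1=[P2,P4] Q2=[P1]
t=23-26: P2@Q1 runs 3, rem=0, completes. Q0=[] Q1=[P4] Q2=[P1]
t=26-30: P4@Q1 runs 4, rem=3, quantum used, demote→Q2. Q0=[] Q1=[] Q2=[P1,P4]
t=30-34: P1@Q2 runs 4, rem=0, completes. Q0=[] Q1=[] Q2=[P4]
t=34-37: P4@Q2 runs 3, rem=0, completes. Q0=[] Q1=[] Q2=[]

Answer: P3,P2,P1,P4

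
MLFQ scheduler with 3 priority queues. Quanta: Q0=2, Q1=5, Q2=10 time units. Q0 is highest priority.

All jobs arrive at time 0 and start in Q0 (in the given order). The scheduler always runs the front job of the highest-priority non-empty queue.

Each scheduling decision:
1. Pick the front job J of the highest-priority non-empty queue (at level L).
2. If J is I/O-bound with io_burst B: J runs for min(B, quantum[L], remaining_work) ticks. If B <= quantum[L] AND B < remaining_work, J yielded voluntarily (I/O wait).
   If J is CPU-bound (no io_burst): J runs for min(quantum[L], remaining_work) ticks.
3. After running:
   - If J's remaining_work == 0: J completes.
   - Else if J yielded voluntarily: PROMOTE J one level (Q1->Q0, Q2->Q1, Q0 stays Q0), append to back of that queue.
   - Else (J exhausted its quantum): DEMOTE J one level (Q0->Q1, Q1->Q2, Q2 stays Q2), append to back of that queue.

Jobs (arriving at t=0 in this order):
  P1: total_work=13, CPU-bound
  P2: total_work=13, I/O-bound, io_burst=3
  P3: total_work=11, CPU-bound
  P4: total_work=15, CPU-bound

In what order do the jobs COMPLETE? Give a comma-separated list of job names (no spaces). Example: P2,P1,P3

t=0-2: P1@Q0 runs 2, rem=11, quantum used, demote→Q1. Q0=[P2,P3,P4] Q1=[P1] Q2=[]
t=2-4: P2@Q0 runs 2, rem=11, quantum used, demote→Q1. Q0=[P3,P4] Q1=[P1,P2] Q2=[]
t=4-6: P3@Q0 runs 2, rem=9, quantum used, demote→Q1. Q0=[P4] Q1=[P1,P2,P3] Q2=[]
t=6-8: P4@Q0 runs 2, rem=13, quantum used, demote→Q1. Q0=[] Q1=[P1,P2,P3,P4] Q2=[]
t=8-13: P1@Q1 runs 5, rem=6, quantum used, demote→Q2. Q0=[] Q1=[P2,P3,P4] Q2=[P1]
t=13-16: P2@Q1 runs 3, rem=8, I/O yield, promote→Q0. Q0=[P2] Q1=[P3,P4] Q2=[P1]
t=16-18: P2@Q0 runs 2, rem=6, quantum used, demote→Q1. Q0=[] Q1=[P3,P4,P2] Q2=[P1]
t=18-23: P3@Q1 runs 5, rem=4, quantum used, demote→Q2. Q0=[] Q1=[P4,P2] Q2=[P1,P3]
t=23-28: P4@Q1 runs 5, rem=8, quantum used, demote→Q2. Q0=[] Q1=[P2] Q2=[P1,P3,P4]
t=28-31: P2@Q1 runs 3, rem=3, I/O yield, promote→Q0. Q0=[P2] Q1=[] Q2=[P1,P3,P4]
t=31-33: P2@Q0 runs 2, rem=1, quantum used, demote→Q1. Q0=[] Q1=[P2] Q2=[P1,P3,P4]
t=33-34: P2@Q1 runs 1, rem=0, completes. Q0=[] Q1=[] Q2=[P1,P3,P4]
t=34-40: P1@Q2 runs 6, rem=0, completes. Q0=[] Q1=[] Q2=[P3,P4]
t=40-44: P3@Q2 runs 4, rem=0, completes. Q0=[] Q1=[] Q2=[P4]
t=44-52: P4@Q2 runs 8, rem=0, completes. Q0=[] Q1=[] Q2=[]

Answer: P2,P1,P3,P4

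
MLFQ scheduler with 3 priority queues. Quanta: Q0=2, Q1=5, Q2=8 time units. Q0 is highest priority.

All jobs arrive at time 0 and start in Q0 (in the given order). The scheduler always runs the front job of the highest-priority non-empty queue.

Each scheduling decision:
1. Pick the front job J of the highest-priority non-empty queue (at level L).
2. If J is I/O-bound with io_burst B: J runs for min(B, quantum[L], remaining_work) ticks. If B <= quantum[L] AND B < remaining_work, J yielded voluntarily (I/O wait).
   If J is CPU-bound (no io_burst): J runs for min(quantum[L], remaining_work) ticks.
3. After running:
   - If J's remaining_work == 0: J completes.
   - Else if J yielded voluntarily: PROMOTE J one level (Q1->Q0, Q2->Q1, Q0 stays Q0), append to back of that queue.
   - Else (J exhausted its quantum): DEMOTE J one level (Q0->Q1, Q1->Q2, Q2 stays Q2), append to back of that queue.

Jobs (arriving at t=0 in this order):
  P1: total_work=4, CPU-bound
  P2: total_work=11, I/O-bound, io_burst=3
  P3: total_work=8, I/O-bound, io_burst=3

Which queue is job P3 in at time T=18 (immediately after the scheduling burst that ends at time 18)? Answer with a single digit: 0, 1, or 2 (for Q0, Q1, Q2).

Answer: 1

Derivation:
t=0-2: P1@Q0 runs 2, rem=2, quantum used, demote→Q1. Q0=[P2,P3] Q1=[P1] Q2=[]
t=2-4: P2@Q0 runs 2, rem=9, quantum used, demote→Q1. Q0=[P3] Q1=[P1,P2] Q2=[]
t=4-6: P3@Q0 runs 2, rem=6, quantum used, demote→Q1. Q0=[] Q1=[P1,P2,P3] Q2=[]
t=6-8: P1@Q1 runs 2, rem=0, completes. Q0=[] Q1=[P2,P3] Q2=[]
t=8-11: P2@Q1 runs 3, rem=6, I/O yield, promote→Q0. Q0=[P2] Q1=[P3] Q2=[]
t=11-13: P2@Q0 runs 2, rem=4, quantum used, demote→Q1. Q0=[] Q1=[P3,P2] Q2=[]
t=13-16: P3@Q1 runs 3, rem=3, I/O yield, promote→Q0. Q0=[P3] Q1=[P2] Q2=[]
t=16-18: P3@Q0 runs 2, rem=1, quantum used, demote→Q1. Q0=[] Q1=[P2,P3] Q2=[]
t=18-21: P2@Q1 runs 3, rem=1, I/O yield, promote→Q0. Q0=[P2] Q1=[P3] Q2=[]
t=21-22: P2@Q0 runs 1, rem=0, completes. Q0=[] Q1=[P3] Q2=[]
t=22-23: P3@Q1 runs 1, rem=0, completes. Q0=[] Q1=[] Q2=[]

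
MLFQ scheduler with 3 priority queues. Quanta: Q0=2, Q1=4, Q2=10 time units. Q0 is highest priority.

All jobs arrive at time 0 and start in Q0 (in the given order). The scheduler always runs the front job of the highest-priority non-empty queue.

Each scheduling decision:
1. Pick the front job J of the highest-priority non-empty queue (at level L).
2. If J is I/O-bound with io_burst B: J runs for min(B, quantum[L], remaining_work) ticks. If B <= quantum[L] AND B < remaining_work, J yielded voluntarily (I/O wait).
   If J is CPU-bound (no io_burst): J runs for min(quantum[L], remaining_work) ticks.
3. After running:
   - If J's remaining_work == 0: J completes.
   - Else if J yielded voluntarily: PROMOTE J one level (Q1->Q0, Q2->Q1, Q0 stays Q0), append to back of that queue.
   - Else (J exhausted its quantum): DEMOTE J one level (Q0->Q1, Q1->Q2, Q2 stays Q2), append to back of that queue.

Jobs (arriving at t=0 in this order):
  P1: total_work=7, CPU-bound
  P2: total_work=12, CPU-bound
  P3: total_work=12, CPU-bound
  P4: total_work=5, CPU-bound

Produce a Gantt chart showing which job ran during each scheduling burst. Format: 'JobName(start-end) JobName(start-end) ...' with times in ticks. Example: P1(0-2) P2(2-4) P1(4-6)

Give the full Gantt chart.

Answer: P1(0-2) P2(2-4) P3(4-6) P4(6-8) P1(8-12) P2(12-16) P3(16-20) P4(20-23) P1(23-24) P2(24-30) P3(30-36)

Derivation:
t=0-2: P1@Q0 runs 2, rem=5, quantum used, demote→Q1. Q0=[P2,P3,P4] Q1=[P1] Q2=[]
t=2-4: P2@Q0 runs 2, rem=10, quantum used, demote→Q1. Q0=[P3,P4] Q1=[P1,P2] Q2=[]
t=4-6: P3@Q0 runs 2, rem=10, quantum used, demote→Q1. Q0=[P4] Q1=[P1,P2,P3] Q2=[]
t=6-8: P4@Q0 runs 2, rem=3, quantum used, demote→Q1. Q0=[] Q1=[P1,P2,P3,P4] Q2=[]
t=8-12: P1@Q1 runs 4, rem=1, quantum used, demote→Q2. Q0=[] Q1=[P2,P3,P4] Q2=[P1]
t=12-16: P2@Q1 runs 4, rem=6, quantum used, demote→Q2. Q0=[] Q1=[P3,P4] Q2=[P1,P2]
t=16-20: P3@Q1 runs 4, rem=6, quantum used, demote→Q2. Q0=[] Q1=[P4] Q2=[P1,P2,P3]
t=20-23: P4@Q1 runs 3, rem=0, completes. Q0=[] Q1=[] Q2=[P1,P2,P3]
t=23-24: P1@Q2 runs 1, rem=0, completes. Q0=[] Q1=[] Q2=[P2,P3]
t=24-30: P2@Q2 runs 6, rem=0, completes. Q0=[] Q1=[] Q2=[P3]
t=30-36: P3@Q2 runs 6, rem=0, completes. Q0=[] Q1=[] Q2=[]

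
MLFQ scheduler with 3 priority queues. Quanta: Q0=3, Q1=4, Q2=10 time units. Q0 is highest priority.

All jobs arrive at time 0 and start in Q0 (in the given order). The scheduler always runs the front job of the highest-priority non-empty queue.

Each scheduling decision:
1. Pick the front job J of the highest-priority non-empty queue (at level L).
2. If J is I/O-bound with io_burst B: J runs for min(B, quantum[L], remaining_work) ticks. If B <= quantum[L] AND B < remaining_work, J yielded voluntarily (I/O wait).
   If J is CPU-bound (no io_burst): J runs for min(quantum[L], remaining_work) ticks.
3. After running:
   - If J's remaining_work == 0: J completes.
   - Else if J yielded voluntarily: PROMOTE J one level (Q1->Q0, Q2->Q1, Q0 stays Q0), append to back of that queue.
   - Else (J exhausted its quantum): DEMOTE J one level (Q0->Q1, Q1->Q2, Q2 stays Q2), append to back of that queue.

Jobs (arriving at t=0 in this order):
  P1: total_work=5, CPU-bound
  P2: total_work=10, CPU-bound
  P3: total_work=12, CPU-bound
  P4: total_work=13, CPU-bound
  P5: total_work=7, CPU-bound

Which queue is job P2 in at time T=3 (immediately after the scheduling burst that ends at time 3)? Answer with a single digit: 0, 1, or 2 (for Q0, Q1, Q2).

t=0-3: P1@Q0 runs 3, rem=2, quantum used, demote→Q1. Q0=[P2,P3,P4,P5] Q1=[P1] Q2=[]
t=3-6: P2@Q0 runs 3, rem=7, quantum used, demote→Q1. Q0=[P3,P4,P5] Q1=[P1,P2] Q2=[]
t=6-9: P3@Q0 runs 3, rem=9, quantum used, demote→Q1. Q0=[P4,P5] Q1=[P1,P2,P3] Q2=[]
t=9-12: P4@Q0 runs 3, rem=10, quantum used, demote→Q1. Q0=[P5] Q1=[P1,P2,P3,P4] Q2=[]
t=12-15: P5@Q0 runs 3, rem=4, quantum used, demote→Q1. Q0=[] Q1=[P1,P2,P3,P4,P5] Q2=[]
t=15-17: P1@Q1 runs 2, rem=0, completes. Q0=[] Q1=[P2,P3,P4,P5] Q2=[]
t=17-21: P2@Q1 runs 4, rem=3, quantum used, demote→Q2. Q0=[] Q1=[P3,P4,P5] Q2=[P2]
t=21-25: P3@Q1 runs 4, rem=5, quantum used, demote→Q2. Q0=[] Q1=[P4,P5] Q2=[P2,P3]
t=25-29: P4@Q1 runs 4, rem=6, quantum used, demote→Q2. Q0=[] Q1=[P5] Q2=[P2,P3,P4]
t=29-33: P5@Q1 runs 4, rem=0, completes. Q0=[] Q1=[] Q2=[P2,P3,P4]
t=33-36: P2@Q2 runs 3, rem=0, completes. Q0=[] Q1=[] Q2=[P3,P4]
t=36-41: P3@Q2 runs 5, rem=0, completes. Q0=[] Q1=[] Q2=[P4]
t=41-47: P4@Q2 runs 6, rem=0, completes. Q0=[] Q1=[] Q2=[]

Answer: 0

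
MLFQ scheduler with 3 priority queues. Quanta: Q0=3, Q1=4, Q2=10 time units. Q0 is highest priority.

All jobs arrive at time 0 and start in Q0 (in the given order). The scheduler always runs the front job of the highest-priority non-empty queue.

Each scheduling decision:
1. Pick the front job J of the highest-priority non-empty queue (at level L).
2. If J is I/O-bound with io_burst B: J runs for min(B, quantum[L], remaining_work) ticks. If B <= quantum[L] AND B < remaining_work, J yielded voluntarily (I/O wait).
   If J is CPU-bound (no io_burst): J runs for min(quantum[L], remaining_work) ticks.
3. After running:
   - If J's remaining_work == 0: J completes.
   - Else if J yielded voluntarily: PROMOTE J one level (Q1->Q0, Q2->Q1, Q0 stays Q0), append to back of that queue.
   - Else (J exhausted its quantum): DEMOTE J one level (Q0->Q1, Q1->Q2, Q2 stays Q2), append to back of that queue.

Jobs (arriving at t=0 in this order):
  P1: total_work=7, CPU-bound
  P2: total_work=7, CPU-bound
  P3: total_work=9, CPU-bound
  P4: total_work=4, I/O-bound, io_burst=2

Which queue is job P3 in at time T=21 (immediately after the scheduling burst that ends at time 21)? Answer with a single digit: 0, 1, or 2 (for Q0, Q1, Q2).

Answer: 1

Derivation:
t=0-3: P1@Q0 runs 3, rem=4, quantum used, demote→Q1. Q0=[P2,P3,P4] Q1=[P1] Q2=[]
t=3-6: P2@Q0 runs 3, rem=4, quantum used, demote→Q1. Q0=[P3,P4] Q1=[P1,P2] Q2=[]
t=6-9: P3@Q0 runs 3, rem=6, quantum used, demote→Q1. Q0=[P4] Q1=[P1,P2,P3] Q2=[]
t=9-11: P4@Q0 runs 2, rem=2, I/O yield, promote→Q0. Q0=[P4] Q1=[P1,P2,P3] Q2=[]
t=11-13: P4@Q0 runs 2, rem=0, completes. Q0=[] Q1=[P1,P2,P3] Q2=[]
t=13-17: P1@Q1 runs 4, rem=0, completes. Q0=[] Q1=[P2,P3] Q2=[]
t=17-21: P2@Q1 runs 4, rem=0, completes. Q0=[] Q1=[P3] Q2=[]
t=21-25: P3@Q1 runs 4, rem=2, quantum used, demote→Q2. Q0=[] Q1=[] Q2=[P3]
t=25-27: P3@Q2 runs 2, rem=0, completes. Q0=[] Q1=[] Q2=[]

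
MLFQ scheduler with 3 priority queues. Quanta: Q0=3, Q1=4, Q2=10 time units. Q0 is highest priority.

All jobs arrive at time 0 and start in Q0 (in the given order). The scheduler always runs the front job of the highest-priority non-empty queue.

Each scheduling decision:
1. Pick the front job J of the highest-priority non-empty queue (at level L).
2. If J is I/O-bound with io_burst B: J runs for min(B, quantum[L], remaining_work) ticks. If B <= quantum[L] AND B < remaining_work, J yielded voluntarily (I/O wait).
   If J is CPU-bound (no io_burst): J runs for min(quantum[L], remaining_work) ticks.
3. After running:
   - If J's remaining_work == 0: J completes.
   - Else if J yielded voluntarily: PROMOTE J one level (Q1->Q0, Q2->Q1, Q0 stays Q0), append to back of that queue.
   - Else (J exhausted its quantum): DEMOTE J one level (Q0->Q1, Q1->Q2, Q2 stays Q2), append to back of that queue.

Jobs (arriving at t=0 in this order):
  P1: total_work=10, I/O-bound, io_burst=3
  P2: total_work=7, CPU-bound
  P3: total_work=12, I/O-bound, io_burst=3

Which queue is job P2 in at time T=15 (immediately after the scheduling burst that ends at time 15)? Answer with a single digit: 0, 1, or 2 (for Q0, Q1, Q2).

Answer: 1

Derivation:
t=0-3: P1@Q0 runs 3, rem=7, I/O yield, promote→Q0. Q0=[P2,P3,P1] Q1=[] Q2=[]
t=3-6: P2@Q0 runs 3, rem=4, quantum used, demote→Q1. Q0=[P3,P1] Q1=[P2] Q2=[]
t=6-9: P3@Q0 runs 3, rem=9, I/O yield, promote→Q0. Q0=[P1,P3] Q1=[P2] Q2=[]
t=9-12: P1@Q0 runs 3, rem=4, I/O yield, promote→Q0. Q0=[P3,P1] Q1=[P2] Q2=[]
t=12-15: P3@Q0 runs 3, rem=6, I/O yield, promote→Q0. Q0=[P1,P3] Q1=[P2] Q2=[]
t=15-18: P1@Q0 runs 3, rem=1, I/O yield, promote→Q0. Q0=[P3,P1] Q1=[P2] Q2=[]
t=18-21: P3@Q0 runs 3, rem=3, I/O yield, promote→Q0. Q0=[P1,P3] Q1=[P2] Q2=[]
t=21-22: P1@Q0 runs 1, rem=0, completes. Q0=[P3] Q1=[P2] Q2=[]
t=22-25: P3@Q0 runs 3, rem=0, completes. Q0=[] Q1=[P2] Q2=[]
t=25-29: P2@Q1 runs 4, rem=0, completes. Q0=[] Q1=[] Q2=[]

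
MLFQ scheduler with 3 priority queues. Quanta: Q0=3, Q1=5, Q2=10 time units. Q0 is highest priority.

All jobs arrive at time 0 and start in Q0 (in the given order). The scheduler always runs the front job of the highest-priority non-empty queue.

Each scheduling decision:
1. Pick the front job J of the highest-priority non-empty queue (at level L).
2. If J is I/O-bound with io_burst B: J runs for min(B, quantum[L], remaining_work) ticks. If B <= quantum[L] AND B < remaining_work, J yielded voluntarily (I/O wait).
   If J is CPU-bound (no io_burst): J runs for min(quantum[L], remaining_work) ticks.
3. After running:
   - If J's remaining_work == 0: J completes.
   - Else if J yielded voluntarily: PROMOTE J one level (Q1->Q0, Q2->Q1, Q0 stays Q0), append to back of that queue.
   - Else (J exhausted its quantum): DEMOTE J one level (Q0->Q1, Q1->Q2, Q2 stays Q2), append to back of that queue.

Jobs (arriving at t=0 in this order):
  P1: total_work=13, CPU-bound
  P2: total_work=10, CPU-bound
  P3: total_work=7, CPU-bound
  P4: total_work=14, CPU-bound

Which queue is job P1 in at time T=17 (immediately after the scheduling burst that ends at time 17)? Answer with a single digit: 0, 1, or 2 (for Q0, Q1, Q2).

Answer: 2

Derivation:
t=0-3: P1@Q0 runs 3, rem=10, quantum used, demote→Q1. Q0=[P2,P3,P4] Q1=[P1] Q2=[]
t=3-6: P2@Q0 runs 3, rem=7, quantum used, demote→Q1. Q0=[P3,P4] Q1=[P1,P2] Q2=[]
t=6-9: P3@Q0 runs 3, rem=4, quantum used, demote→Q1. Q0=[P4] Q1=[P1,P2,P3] Q2=[]
t=9-12: P4@Q0 runs 3, rem=11, quantum used, demote→Q1. Q0=[] Q1=[P1,P2,P3,P4] Q2=[]
t=12-17: P1@Q1 runs 5, rem=5, quantum used, demote→Q2. Q0=[] Q1=[P2,P3,P4] Q2=[P1]
t=17-22: P2@Q1 runs 5, rem=2, quantum used, demote→Q2. Q0=[] Q1=[P3,P4] Q2=[P1,P2]
t=22-26: P3@Q1 runs 4, rem=0, completes. Q0=[] Q1=[P4] Q2=[P1,P2]
t=26-31: P4@Q1 runs 5, rem=6, quantum used, demote→Q2. Q0=[] Q1=[] Q2=[P1,P2,P4]
t=31-36: P1@Q2 runs 5, rem=0, completes. Q0=[] Q1=[] Q2=[P2,P4]
t=36-38: P2@Q2 runs 2, rem=0, completes. Q0=[] Q1=[] Q2=[P4]
t=38-44: P4@Q2 runs 6, rem=0, completes. Q0=[] Q1=[] Q2=[]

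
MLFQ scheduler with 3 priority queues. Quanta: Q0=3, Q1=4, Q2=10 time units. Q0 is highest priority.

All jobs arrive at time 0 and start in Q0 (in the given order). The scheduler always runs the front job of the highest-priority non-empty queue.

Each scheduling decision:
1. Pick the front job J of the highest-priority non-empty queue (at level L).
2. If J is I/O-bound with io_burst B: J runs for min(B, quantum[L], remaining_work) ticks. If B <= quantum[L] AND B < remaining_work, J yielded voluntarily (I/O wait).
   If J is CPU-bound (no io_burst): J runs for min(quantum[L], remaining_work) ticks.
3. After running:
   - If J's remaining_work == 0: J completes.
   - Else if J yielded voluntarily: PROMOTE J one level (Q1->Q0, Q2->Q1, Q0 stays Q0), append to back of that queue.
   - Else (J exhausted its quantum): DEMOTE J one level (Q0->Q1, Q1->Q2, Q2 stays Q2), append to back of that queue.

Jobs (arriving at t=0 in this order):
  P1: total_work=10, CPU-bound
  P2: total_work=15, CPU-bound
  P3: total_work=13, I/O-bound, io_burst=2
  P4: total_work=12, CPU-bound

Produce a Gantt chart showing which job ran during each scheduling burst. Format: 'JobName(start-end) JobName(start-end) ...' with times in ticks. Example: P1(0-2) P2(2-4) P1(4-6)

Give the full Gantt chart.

t=0-3: P1@Q0 runs 3, rem=7, quantum used, demote→Q1. Q0=[P2,P3,P4] Q1=[P1] Q2=[]
t=3-6: P2@Q0 runs 3, rem=12, quantum used, demote→Q1. Q0=[P3,P4] Q1=[P1,P2] Q2=[]
t=6-8: P3@Q0 runs 2, rem=11, I/O yield, promote→Q0. Q0=[P4,P3] Q1=[P1,P2] Q2=[]
t=8-11: P4@Q0 runs 3, rem=9, quantum used, demote→Q1. Q0=[P3] Q1=[P1,P2,P4] Q2=[]
t=11-13: P3@Q0 runs 2, rem=9, I/O yield, promote→Q0. Q0=[P3] Q1=[P1,P2,P4] Q2=[]
t=13-15: P3@Q0 runs 2, rem=7, I/O yield, promote→Q0. Q0=[P3] Q1=[P1,P2,P4] Q2=[]
t=15-17: P3@Q0 runs 2, rem=5, I/O yield, promote→Q0. Q0=[P3] Q1=[P1,P2,P4] Q2=[]
t=17-19: P3@Q0 runs 2, rem=3, I/O yield, promote→Q0. Q0=[P3] Q1=[P1,P2,P4] Q2=[]
t=19-21: P3@Q0 runs 2, rem=1, I/O yield, promote→Q0. Q0=[P3] Q1=[P1,P2,P4] Q2=[]
t=21-22: P3@Q0 runs 1, rem=0, completes. Q0=[] Q1=[P1,P2,P4] Q2=[]
t=22-26: P1@Q1 runs 4, rem=3, quantum used, demote→Q2. Q0=[] Q1=[P2,P4] Q2=[P1]
t=26-30: P2@Q1 runs 4, rem=8, quantum used, demote→Q2. Q0=[] Q1=[P4] Q2=[P1,P2]
t=30-34: P4@Q1 runs 4, rem=5, quantum used, demote→Q2. Q0=[] Q1=[] Q2=[P1,P2,P4]
t=34-37: P1@Q2 runs 3, rem=0, completes. Q0=[] Q1=[] Q2=[P2,P4]
t=37-45: P2@Q2 runs 8, rem=0, completes. Q0=[] Q1=[] Q2=[P4]
t=45-50: P4@Q2 runs 5, rem=0, completes. Q0=[] Q1=[] Q2=[]

Answer: P1(0-3) P2(3-6) P3(6-8) P4(8-11) P3(11-13) P3(13-15) P3(15-17) P3(17-19) P3(19-21) P3(21-22) P1(22-26) P2(26-30) P4(30-34) P1(34-37) P2(37-45) P4(45-50)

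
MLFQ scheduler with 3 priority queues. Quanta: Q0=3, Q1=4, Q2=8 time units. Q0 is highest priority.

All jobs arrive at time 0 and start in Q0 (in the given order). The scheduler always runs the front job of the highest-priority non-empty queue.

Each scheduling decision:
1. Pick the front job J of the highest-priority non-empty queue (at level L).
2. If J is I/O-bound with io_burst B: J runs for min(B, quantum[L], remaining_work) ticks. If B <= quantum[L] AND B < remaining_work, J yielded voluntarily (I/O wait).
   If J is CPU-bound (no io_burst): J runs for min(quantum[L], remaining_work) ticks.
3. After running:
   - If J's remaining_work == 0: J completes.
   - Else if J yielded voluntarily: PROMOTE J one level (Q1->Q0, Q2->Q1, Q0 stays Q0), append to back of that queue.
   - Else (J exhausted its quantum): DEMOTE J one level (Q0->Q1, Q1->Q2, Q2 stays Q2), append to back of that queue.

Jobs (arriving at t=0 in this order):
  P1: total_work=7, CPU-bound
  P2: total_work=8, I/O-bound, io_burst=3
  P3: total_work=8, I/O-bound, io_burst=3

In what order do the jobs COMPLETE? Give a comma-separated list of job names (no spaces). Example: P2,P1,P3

t=0-3: P1@Q0 runs 3, rem=4, quantum used, demote→Q1. Q0=[P2,P3] Q1=[P1] Q2=[]
t=3-6: P2@Q0 runs 3, rem=5, I/O yield, promote→Q0. Q0=[P3,P2] Q1=[P1] Q2=[]
t=6-9: P3@Q0 runs 3, rem=5, I/O yield, promote→Q0. Q0=[P2,P3] Q1=[P1] Q2=[]
t=9-12: P2@Q0 runs 3, rem=2, I/O yield, promote→Q0. Q0=[P3,P2] Q1=[P1] Q2=[]
t=12-15: P3@Q0 runs 3, rem=2, I/O yield, promote→Q0. Q0=[P2,P3] Q1=[P1] Q2=[]
t=15-17: P2@Q0 runs 2, rem=0, completes. Q0=[P3] Q1=[P1] Q2=[]
t=17-19: P3@Q0 runs 2, rem=0, completes. Q0=[] Q1=[P1] Q2=[]
t=19-23: P1@Q1 runs 4, rem=0, completes. Q0=[] Q1=[] Q2=[]

Answer: P2,P3,P1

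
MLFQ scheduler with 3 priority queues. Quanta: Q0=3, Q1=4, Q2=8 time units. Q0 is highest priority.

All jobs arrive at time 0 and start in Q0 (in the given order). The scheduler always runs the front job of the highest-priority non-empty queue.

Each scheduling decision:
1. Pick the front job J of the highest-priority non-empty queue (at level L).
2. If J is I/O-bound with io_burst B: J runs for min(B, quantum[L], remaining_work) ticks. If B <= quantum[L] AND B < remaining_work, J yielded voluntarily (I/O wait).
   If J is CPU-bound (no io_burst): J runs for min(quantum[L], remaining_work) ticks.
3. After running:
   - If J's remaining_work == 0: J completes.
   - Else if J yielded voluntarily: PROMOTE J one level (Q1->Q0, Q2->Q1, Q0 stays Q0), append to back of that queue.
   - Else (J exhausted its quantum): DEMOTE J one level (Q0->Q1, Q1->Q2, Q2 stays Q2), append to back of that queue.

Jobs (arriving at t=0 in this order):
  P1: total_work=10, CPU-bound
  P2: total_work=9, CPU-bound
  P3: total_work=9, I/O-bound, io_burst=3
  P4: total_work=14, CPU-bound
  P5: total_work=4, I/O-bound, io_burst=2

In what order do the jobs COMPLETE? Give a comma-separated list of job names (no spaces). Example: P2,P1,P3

Answer: P5,P3,P1,P2,P4

Derivation:
t=0-3: P1@Q0 runs 3, rem=7, quantum used, demote→Q1. Q0=[P2,P3,P4,P5] Q1=[P1] Q2=[]
t=3-6: P2@Q0 runs 3, rem=6, quantum used, demote→Q1. Q0=[P3,P4,P5] Q1=[P1,P2] Q2=[]
t=6-9: P3@Q0 runs 3, rem=6, I/O yield, promote→Q0. Q0=[P4,P5,P3] Q1=[P1,P2] Q2=[]
t=9-12: P4@Q0 runs 3, rem=11, quantum used, demote→Q1. Q0=[P5,P3] Q1=[P1,P2,P4] Q2=[]
t=12-14: P5@Q0 runs 2, rem=2, I/O yield, promote→Q0. Q0=[P3,P5] Q1=[P1,P2,P4] Q2=[]
t=14-17: P3@Q0 runs 3, rem=3, I/O yield, promote→Q0. Q0=[P5,P3] Q1=[P1,P2,P4] Q2=[]
t=17-19: P5@Q0 runs 2, rem=0, completes. Q0=[P3] Q1=[P1,P2,P4] Q2=[]
t=19-22: P3@Q0 runs 3, rem=0, completes. Q0=[] Q1=[P1,P2,P4] Q2=[]
t=22-26: P1@Q1 runs 4, rem=3, quantum used, demote→Q2. Q0=[] Q1=[P2,P4] Q2=[P1]
t=26-30: P2@Q1 runs 4, rem=2, quantum used, demote→Q2. Q0=[] Q1=[P4] Q2=[P1,P2]
t=30-34: P4@Q1 runs 4, rem=7, quantum used, demote→Q2. Q0=[] Q1=[] Q2=[P1,P2,P4]
t=34-37: P1@Q2 runs 3, rem=0, completes. Q0=[] Q1=[] Q2=[P2,P4]
t=37-39: P2@Q2 runs 2, rem=0, completes. Q0=[] Q1=[] Q2=[P4]
t=39-46: P4@Q2 runs 7, rem=0, completes. Q0=[] Q1=[] Q2=[]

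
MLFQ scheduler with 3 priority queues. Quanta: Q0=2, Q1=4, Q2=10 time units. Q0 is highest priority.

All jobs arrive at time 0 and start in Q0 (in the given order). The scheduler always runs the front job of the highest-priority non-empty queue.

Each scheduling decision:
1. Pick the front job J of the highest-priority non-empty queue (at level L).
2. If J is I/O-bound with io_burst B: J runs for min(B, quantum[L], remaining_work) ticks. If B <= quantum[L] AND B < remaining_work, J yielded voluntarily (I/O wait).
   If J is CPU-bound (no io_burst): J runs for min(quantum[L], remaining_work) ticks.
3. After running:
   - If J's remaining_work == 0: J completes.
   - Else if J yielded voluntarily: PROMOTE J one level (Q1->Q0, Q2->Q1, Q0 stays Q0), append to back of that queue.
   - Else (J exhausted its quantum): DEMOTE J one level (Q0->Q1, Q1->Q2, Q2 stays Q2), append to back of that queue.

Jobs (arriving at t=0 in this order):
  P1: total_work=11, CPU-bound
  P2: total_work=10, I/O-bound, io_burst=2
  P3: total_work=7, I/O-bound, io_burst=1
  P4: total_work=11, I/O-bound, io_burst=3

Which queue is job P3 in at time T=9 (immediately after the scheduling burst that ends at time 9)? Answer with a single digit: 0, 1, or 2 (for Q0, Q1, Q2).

Answer: 0

Derivation:
t=0-2: P1@Q0 runs 2, rem=9, quantum used, demote→Q1. Q0=[P2,P3,P4] Q1=[P1] Q2=[]
t=2-4: P2@Q0 runs 2, rem=8, I/O yield, promote→Q0. Q0=[P3,P4,P2] Q1=[P1] Q2=[]
t=4-5: P3@Q0 runs 1, rem=6, I/O yield, promote→Q0. Q0=[P4,P2,P3] Q1=[P1] Q2=[]
t=5-7: P4@Q0 runs 2, rem=9, quantum used, demote→Q1. Q0=[P2,P3] Q1=[P1,P4] Q2=[]
t=7-9: P2@Q0 runs 2, rem=6, I/O yield, promote→Q0. Q0=[P3,P2] Q1=[P1,P4] Q2=[]
t=9-10: P3@Q0 runs 1, rem=5, I/O yield, promote→Q0. Q0=[P2,P3] Q1=[P1,P4] Q2=[]
t=10-12: P2@Q0 runs 2, rem=4, I/O yield, promote→Q0. Q0=[P3,P2] Q1=[P1,P4] Q2=[]
t=12-13: P3@Q0 runs 1, rem=4, I/O yield, promote→Q0. Q0=[P2,P3] Q1=[P1,P4] Q2=[]
t=13-15: P2@Q0 runs 2, rem=2, I/O yield, promote→Q0. Q0=[P3,P2] Q1=[P1,P4] Q2=[]
t=15-16: P3@Q0 runs 1, rem=3, I/O yield, promote→Q0. Q0=[P2,P3] Q1=[P1,P4] Q2=[]
t=16-18: P2@Q0 runs 2, rem=0, completes. Q0=[P3] Q1=[P1,P4] Q2=[]
t=18-19: P3@Q0 runs 1, rem=2, I/O yield, promote→Q0. Q0=[P3] Q1=[P1,P4] Q2=[]
t=19-20: P3@Q0 runs 1, rem=1, I/O yield, promote→Q0. Q0=[P3] Q1=[P1,P4] Q2=[]
t=20-21: P3@Q0 runs 1, rem=0, completes. Q0=[] Q1=[P1,P4] Q2=[]
t=21-25: P1@Q1 runs 4, rem=5, quantum used, demote→Q2. Q0=[] Q1=[P4] Q2=[P1]
t=25-28: P4@Q1 runs 3, rem=6, I/O yield, promote→Q0. Q0=[P4] Q1=[] Q2=[P1]
t=28-30: P4@Q0 runs 2, rem=4, quantum used, demote→Q1. Q0=[] Q1=[P4] Q2=[P1]
t=30-33: P4@Q1 runs 3, rem=1, I/O yield, promote→Q0. Q0=[P4] Q1=[] Q2=[P1]
t=33-34: P4@Q0 runs 1, rem=0, completes. Q0=[] Q1=[] Q2=[P1]
t=34-39: P1@Q2 runs 5, rem=0, completes. Q0=[] Q1=[] Q2=[]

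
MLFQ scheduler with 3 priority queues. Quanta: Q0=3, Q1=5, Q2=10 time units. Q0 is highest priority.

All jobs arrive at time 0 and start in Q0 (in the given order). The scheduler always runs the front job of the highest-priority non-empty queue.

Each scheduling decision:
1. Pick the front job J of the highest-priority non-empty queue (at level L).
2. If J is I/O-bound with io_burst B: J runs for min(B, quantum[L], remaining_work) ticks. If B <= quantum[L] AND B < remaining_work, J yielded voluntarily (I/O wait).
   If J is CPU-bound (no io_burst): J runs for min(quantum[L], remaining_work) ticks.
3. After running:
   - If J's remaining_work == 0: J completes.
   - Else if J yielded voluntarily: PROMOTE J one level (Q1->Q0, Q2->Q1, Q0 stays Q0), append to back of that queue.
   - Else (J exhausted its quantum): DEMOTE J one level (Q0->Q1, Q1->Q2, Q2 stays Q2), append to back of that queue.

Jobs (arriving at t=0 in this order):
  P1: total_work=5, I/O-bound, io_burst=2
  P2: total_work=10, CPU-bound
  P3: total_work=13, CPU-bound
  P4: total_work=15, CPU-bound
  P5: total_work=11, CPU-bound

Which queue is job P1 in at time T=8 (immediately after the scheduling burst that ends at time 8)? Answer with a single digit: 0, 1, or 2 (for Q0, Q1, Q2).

Answer: 0

Derivation:
t=0-2: P1@Q0 runs 2, rem=3, I/O yield, promote→Q0. Q0=[P2,P3,P4,P5,P1] Q1=[] Q2=[]
t=2-5: P2@Q0 runs 3, rem=7, quantum used, demote→Q1. Q0=[P3,P4,P5,P1] Q1=[P2] Q2=[]
t=5-8: P3@Q0 runs 3, rem=10, quantum used, demote→Q1. Q0=[P4,P5,P1] Q1=[P2,P3] Q2=[]
t=8-11: P4@Q0 runs 3, rem=12, quantum used, demote→Q1. Q0=[P5,P1] Q1=[P2,P3,P4] Q2=[]
t=11-14: P5@Q0 runs 3, rem=8, quantum used, demote→Q1. Q0=[P1] Q1=[P2,P3,P4,P5] Q2=[]
t=14-16: P1@Q0 runs 2, rem=1, I/O yield, promote→Q0. Q0=[P1] Q1=[P2,P3,P4,P5] Q2=[]
t=16-17: P1@Q0 runs 1, rem=0, completes. Q0=[] Q1=[P2,P3,P4,P5] Q2=[]
t=17-22: P2@Q1 runs 5, rem=2, quantum used, demote→Q2. Q0=[] Q1=[P3,P4,P5] Q2=[P2]
t=22-27: P3@Q1 runs 5, rem=5, quantum used, demote→Q2. Q0=[] Q1=[P4,P5] Q2=[P2,P3]
t=27-32: P4@Q1 runs 5, rem=7, quantum used, demote→Q2. Q0=[] Q1=[P5] Q2=[P2,P3,P4]
t=32-37: P5@Q1 runs 5, rem=3, quantum used, demote→Q2. Q0=[] Q1=[] Q2=[P2,P3,P4,P5]
t=37-39: P2@Q2 runs 2, rem=0, completes. Q0=[] Q1=[] Q2=[P3,P4,P5]
t=39-44: P3@Q2 runs 5, rem=0, completes. Q0=[] Q1=[] Q2=[P4,P5]
t=44-51: P4@Q2 runs 7, rem=0, completes. Q0=[] Q1=[] Q2=[P5]
t=51-54: P5@Q2 runs 3, rem=0, completes. Q0=[] Q1=[] Q2=[]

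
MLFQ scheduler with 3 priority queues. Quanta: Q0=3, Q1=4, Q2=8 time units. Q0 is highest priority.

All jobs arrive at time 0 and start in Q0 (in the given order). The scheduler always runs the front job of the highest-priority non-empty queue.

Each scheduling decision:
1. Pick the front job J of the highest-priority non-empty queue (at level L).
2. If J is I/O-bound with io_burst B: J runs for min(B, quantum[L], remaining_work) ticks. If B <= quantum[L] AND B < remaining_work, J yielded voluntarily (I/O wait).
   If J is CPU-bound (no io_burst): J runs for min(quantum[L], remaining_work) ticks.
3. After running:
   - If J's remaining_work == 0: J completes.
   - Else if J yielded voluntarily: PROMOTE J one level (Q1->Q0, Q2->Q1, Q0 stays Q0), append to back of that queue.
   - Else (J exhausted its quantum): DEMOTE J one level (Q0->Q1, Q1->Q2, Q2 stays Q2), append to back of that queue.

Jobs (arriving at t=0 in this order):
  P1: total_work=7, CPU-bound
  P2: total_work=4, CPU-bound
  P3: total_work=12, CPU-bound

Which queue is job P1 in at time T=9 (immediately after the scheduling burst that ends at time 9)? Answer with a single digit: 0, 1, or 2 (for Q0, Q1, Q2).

Answer: 1

Derivation:
t=0-3: P1@Q0 runs 3, rem=4, quantum used, demote→Q1. Q0=[P2,P3] Q1=[P1] Q2=[]
t=3-6: P2@Q0 runs 3, rem=1, quantum used, demote→Q1. Q0=[P3] Q1=[P1,P2] Q2=[]
t=6-9: P3@Q0 runs 3, rem=9, quantum used, demote→Q1. Q0=[] Q1=[P1,P2,P3] Q2=[]
t=9-13: P1@Q1 runs 4, rem=0, completes. Q0=[] Q1=[P2,P3] Q2=[]
t=13-14: P2@Q1 runs 1, rem=0, completes. Q0=[] Q1=[P3] Q2=[]
t=14-18: P3@Q1 runs 4, rem=5, quantum used, demote→Q2. Q0=[] Q1=[] Q2=[P3]
t=18-23: P3@Q2 runs 5, rem=0, completes. Q0=[] Q1=[] Q2=[]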